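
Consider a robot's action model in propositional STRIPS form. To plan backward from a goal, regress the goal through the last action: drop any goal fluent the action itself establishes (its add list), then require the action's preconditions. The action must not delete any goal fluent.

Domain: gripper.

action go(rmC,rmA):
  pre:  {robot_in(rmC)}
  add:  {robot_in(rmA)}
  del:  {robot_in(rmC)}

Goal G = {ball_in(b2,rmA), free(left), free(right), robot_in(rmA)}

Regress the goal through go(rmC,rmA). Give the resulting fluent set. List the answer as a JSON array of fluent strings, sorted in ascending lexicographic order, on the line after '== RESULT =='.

Compute (G \ add) ∪ pre:
  G ∩ del = {}  (empty — regression defined)
  G \ add = {ball_in(b2,rmA), free(left), free(right), robot_in(rmA)} \ {robot_in(rmA)} = {ball_in(b2,rmA), free(left), free(right)}
  ∪ pre   = {ball_in(b2,rmA), free(left), free(right)} ∪ {robot_in(rmC)}
          = {ball_in(b2,rmA), free(left), free(right), robot_in(rmC)}

== RESULT ==
["ball_in(b2,rmA)", "free(left)", "free(right)", "robot_in(rmC)"]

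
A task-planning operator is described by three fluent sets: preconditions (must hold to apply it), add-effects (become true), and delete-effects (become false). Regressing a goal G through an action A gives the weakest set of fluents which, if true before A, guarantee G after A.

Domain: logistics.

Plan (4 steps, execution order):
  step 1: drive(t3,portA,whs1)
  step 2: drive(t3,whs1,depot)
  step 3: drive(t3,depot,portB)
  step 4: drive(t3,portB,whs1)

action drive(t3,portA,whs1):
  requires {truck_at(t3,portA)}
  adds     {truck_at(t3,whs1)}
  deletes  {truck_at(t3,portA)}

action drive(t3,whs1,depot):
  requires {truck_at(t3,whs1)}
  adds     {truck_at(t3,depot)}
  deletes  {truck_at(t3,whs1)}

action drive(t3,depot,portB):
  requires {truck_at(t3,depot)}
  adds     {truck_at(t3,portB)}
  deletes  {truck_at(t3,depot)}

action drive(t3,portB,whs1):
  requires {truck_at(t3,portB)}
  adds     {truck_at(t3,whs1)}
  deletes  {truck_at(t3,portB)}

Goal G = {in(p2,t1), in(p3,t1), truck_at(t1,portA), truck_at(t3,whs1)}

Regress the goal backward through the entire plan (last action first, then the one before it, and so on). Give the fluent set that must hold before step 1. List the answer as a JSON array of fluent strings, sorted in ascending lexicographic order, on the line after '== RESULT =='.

Work backward from the goal:
  through step 4 (drive(t3,portB,whs1)): drop {truck_at(t3,whs1)}, keep {in(p2,t1), in(p3,t1), truck_at(t1,portA)}, require {truck_at(t3,portB)}
    → {in(p2,t1), in(p3,t1), truck_at(t1,portA), truck_at(t3,portB)}
  through step 3 (drive(t3,depot,portB)): drop {truck_at(t3,portB)}, keep {in(p2,t1), in(p3,t1), truck_at(t1,portA)}, require {truck_at(t3,depot)}
    → {in(p2,t1), in(p3,t1), truck_at(t1,portA), truck_at(t3,depot)}
  through step 2 (drive(t3,whs1,depot)): drop {truck_at(t3,depot)}, keep {in(p2,t1), in(p3,t1), truck_at(t1,portA)}, require {truck_at(t3,whs1)}
    → {in(p2,t1), in(p3,t1), truck_at(t1,portA), truck_at(t3,whs1)}
  through step 1 (drive(t3,portA,whs1)): drop {truck_at(t3,whs1)}, keep {in(p2,t1), in(p3,t1), truck_at(t1,portA)}, require {truck_at(t3,portA)}
    → {in(p2,t1), in(p3,t1), truck_at(t1,portA), truck_at(t3,portA)}

== RESULT ==
["in(p2,t1)", "in(p3,t1)", "truck_at(t1,portA)", "truck_at(t3,portA)"]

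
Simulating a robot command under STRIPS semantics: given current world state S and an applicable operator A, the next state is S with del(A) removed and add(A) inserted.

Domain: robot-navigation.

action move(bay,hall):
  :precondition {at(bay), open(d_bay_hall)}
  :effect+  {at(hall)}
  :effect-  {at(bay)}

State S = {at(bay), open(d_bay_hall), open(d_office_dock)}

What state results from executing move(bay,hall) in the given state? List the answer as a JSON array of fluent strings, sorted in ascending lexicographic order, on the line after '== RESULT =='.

Compute (S \ del) ∪ add:
  pre ⊆ S: {at(bay), open(d_bay_hall)} ⊆ S  — applicable
  S \ del = {open(d_bay_hall), open(d_office_dock)}
  ∪ add   = {at(hall), open(d_bay_hall), open(d_office_dock)}

== RESULT ==
["at(hall)", "open(d_bay_hall)", "open(d_office_dock)"]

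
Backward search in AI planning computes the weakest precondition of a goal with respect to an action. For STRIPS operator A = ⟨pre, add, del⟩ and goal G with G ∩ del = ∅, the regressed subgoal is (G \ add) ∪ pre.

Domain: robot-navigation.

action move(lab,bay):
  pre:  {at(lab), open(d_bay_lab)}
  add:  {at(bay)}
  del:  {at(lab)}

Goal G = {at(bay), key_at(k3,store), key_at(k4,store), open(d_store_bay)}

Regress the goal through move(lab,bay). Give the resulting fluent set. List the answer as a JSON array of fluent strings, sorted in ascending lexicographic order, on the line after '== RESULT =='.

Compute (G \ add) ∪ pre:
  G ∩ del = {}  (empty — regression defined)
  G \ add = {at(bay), key_at(k3,store), key_at(k4,store), open(d_store_bay)} \ {at(bay)} = {key_at(k3,store), key_at(k4,store), open(d_store_bay)}
  ∪ pre   = {key_at(k3,store), key_at(k4,store), open(d_store_bay)} ∪ {at(lab), open(d_bay_lab)}
          = {at(lab), key_at(k3,store), key_at(k4,store), open(d_bay_lab), open(d_store_bay)}

== RESULT ==
["at(lab)", "key_at(k3,store)", "key_at(k4,store)", "open(d_bay_lab)", "open(d_store_bay)"]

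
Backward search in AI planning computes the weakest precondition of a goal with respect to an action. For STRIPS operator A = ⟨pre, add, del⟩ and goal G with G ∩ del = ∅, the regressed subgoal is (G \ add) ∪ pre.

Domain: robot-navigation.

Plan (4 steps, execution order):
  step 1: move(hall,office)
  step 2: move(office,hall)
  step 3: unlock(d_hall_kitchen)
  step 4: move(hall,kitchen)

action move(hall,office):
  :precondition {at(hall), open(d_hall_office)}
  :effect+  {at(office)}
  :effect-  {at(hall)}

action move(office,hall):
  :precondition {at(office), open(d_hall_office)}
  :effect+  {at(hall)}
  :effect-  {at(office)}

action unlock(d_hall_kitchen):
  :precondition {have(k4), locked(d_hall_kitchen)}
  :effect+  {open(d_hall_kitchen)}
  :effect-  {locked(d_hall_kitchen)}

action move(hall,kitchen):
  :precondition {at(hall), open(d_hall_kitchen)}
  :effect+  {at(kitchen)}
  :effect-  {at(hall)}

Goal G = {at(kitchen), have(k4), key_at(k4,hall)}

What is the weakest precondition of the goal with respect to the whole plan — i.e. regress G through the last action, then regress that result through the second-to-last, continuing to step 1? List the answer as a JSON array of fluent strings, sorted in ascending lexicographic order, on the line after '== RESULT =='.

Regress step by step:
  through step 4 (move(hall,kitchen)): drop {at(kitchen)}, keep {have(k4), key_at(k4,hall)}, require {at(hall), open(d_hall_kitchen)}
    → {at(hall), have(k4), key_at(k4,hall), open(d_hall_kitchen)}
  through step 3 (unlock(d_hall_kitchen)): drop {open(d_hall_kitchen)}, keep {at(hall), have(k4), key_at(k4,hall)}, require {have(k4), locked(d_hall_kitchen)}
    → {at(hall), have(k4), key_at(k4,hall), locked(d_hall_kitchen)}
  through step 2 (move(office,hall)): drop {at(hall)}, keep {have(k4), key_at(k4,hall), locked(d_hall_kitchen)}, require {at(office), open(d_hall_office)}
    → {at(office), have(k4), key_at(k4,hall), locked(d_hall_kitchen), open(d_hall_office)}
  through step 1 (move(hall,office)): drop {at(office)}, keep {have(k4), key_at(k4,hall), locked(d_hall_kitchen), open(d_hall_office)}, require {at(hall), open(d_hall_office)}
    → {at(hall), have(k4), key_at(k4,hall), locked(d_hall_kitchen), open(d_hall_office)}

== RESULT ==
["at(hall)", "have(k4)", "key_at(k4,hall)", "locked(d_hall_kitchen)", "open(d_hall_office)"]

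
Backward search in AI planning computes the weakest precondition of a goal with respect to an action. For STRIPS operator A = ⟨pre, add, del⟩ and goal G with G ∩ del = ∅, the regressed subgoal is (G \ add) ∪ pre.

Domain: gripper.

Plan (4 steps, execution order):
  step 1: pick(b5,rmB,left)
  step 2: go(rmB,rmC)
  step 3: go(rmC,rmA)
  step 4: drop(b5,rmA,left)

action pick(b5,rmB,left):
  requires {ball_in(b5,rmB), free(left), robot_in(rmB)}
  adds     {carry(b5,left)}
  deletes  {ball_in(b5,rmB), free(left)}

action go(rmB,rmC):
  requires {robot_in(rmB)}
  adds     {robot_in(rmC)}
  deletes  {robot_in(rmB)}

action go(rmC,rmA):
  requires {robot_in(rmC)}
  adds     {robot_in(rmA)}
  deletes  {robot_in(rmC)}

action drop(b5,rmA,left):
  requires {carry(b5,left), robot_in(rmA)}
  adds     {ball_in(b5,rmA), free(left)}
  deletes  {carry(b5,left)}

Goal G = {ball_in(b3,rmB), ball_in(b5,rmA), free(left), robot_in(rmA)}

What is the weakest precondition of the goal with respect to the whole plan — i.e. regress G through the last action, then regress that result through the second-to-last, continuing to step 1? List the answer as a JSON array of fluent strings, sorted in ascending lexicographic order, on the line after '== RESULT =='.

Work backward from the goal:
  through step 4 (drop(b5,rmA,left)): drop {ball_in(b5,rmA), free(left)}, keep {ball_in(b3,rmB), robot_in(rmA)}, require {carry(b5,left), robot_in(rmA)}
    → {ball_in(b3,rmB), carry(b5,left), robot_in(rmA)}
  through step 3 (go(rmC,rmA)): drop {robot_in(rmA)}, keep {ball_in(b3,rmB), carry(b5,left)}, require {robot_in(rmC)}
    → {ball_in(b3,rmB), carry(b5,left), robot_in(rmC)}
  through step 2 (go(rmB,rmC)): drop {robot_in(rmC)}, keep {ball_in(b3,rmB), carry(b5,left)}, require {robot_in(rmB)}
    → {ball_in(b3,rmB), carry(b5,left), robot_in(rmB)}
  through step 1 (pick(b5,rmB,left)): drop {carry(b5,left)}, keep {ball_in(b3,rmB), robot_in(rmB)}, require {ball_in(b5,rmB), free(left), robot_in(rmB)}
    → {ball_in(b3,rmB), ball_in(b5,rmB), free(left), robot_in(rmB)}

== RESULT ==
["ball_in(b3,rmB)", "ball_in(b5,rmB)", "free(left)", "robot_in(rmB)"]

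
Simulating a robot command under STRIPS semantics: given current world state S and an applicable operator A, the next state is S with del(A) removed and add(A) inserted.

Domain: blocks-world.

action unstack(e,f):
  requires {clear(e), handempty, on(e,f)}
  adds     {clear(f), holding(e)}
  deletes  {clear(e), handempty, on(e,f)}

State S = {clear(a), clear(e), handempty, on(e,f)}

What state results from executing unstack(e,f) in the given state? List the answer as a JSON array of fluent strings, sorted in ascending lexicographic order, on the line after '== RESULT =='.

Compute (S \ del) ∪ add:
  pre ⊆ S: {clear(e), handempty, on(e,f)} ⊆ S  — applicable
  S \ del = {clear(a)}
  ∪ add   = {clear(a), clear(f), holding(e)}

== RESULT ==
["clear(a)", "clear(f)", "holding(e)"]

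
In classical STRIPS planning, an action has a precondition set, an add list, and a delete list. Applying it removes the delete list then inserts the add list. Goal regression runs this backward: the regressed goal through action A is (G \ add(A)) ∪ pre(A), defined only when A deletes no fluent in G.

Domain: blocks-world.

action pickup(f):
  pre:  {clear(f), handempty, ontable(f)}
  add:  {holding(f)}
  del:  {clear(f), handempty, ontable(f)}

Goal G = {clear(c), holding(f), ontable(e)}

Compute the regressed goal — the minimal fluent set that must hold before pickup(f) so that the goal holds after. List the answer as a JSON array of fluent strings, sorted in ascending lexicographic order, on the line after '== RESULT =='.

Compute (G \ add) ∪ pre:
  G ∩ del = {}  (empty — regression defined)
  G \ add = {clear(c), holding(f), ontable(e)} \ {holding(f)} = {clear(c), ontable(e)}
  ∪ pre   = {clear(c), ontable(e)} ∪ {clear(f), handempty, ontable(f)}
          = {clear(c), clear(f), handempty, ontable(e), ontable(f)}

== RESULT ==
["clear(c)", "clear(f)", "handempty", "ontable(e)", "ontable(f)"]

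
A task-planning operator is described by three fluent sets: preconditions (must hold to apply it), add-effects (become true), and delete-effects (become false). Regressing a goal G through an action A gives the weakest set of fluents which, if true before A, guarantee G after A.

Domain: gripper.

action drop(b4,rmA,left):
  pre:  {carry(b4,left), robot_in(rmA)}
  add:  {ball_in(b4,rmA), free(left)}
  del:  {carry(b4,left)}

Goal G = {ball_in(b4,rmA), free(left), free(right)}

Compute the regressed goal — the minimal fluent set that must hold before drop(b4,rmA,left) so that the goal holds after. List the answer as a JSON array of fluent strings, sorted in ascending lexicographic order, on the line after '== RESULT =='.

Compute (G \ add) ∪ pre:
  G ∩ del = {}  (empty — regression defined)
  G \ add = {ball_in(b4,rmA), free(left), free(right)} \ {ball_in(b4,rmA), free(left)} = {free(right)}
  ∪ pre   = {free(right)} ∪ {carry(b4,left), robot_in(rmA)}
          = {carry(b4,left), free(right), robot_in(rmA)}

== RESULT ==
["carry(b4,left)", "free(right)", "robot_in(rmA)"]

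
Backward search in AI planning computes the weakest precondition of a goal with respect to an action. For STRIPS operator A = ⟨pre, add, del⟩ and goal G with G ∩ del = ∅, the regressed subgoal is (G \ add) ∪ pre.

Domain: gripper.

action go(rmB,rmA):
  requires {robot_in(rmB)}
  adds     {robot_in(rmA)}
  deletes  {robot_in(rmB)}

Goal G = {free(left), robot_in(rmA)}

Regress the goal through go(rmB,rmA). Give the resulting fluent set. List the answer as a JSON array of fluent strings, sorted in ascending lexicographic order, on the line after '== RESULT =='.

Regress:
  G ∩ del = {}  (empty — regression defined)
  G \ add = {free(left), robot_in(rmA)} \ {robot_in(rmA)} = {free(left)}
  ∪ pre   = {free(left)} ∪ {robot_in(rmB)}
          = {free(left), robot_in(rmB)}

== RESULT ==
["free(left)", "robot_in(rmB)"]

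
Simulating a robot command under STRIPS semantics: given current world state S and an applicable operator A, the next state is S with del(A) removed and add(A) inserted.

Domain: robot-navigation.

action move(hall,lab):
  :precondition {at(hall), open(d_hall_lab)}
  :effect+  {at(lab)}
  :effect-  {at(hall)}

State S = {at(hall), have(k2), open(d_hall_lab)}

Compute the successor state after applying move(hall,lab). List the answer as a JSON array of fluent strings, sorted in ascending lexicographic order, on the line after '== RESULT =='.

Compute (S \ del) ∪ add:
  pre ⊆ S: {at(hall), open(d_hall_lab)} ⊆ S  — applicable
  S \ del = {have(k2), open(d_hall_lab)}
  ∪ add   = {at(lab), have(k2), open(d_hall_lab)}

== RESULT ==
["at(lab)", "have(k2)", "open(d_hall_lab)"]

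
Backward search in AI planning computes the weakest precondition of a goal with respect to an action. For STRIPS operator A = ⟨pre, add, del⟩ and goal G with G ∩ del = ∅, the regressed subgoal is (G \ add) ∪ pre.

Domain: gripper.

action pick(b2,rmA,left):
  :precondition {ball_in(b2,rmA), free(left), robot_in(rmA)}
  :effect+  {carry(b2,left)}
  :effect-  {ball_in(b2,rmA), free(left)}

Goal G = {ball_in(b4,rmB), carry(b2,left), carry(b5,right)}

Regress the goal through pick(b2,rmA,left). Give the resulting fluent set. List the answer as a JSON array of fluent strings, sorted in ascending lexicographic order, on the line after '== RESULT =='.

Regress:
  G ∩ del = {}  (empty — regression defined)
  G \ add = {ball_in(b4,rmB), carry(b2,left), carry(b5,right)} \ {carry(b2,left)} = {ball_in(b4,rmB), carry(b5,right)}
  ∪ pre   = {ball_in(b4,rmB), carry(b5,right)} ∪ {ball_in(b2,rmA), free(left), robot_in(rmA)}
          = {ball_in(b2,rmA), ball_in(b4,rmB), carry(b5,right), free(left), robot_in(rmA)}

== RESULT ==
["ball_in(b2,rmA)", "ball_in(b4,rmB)", "carry(b5,right)", "free(left)", "robot_in(rmA)"]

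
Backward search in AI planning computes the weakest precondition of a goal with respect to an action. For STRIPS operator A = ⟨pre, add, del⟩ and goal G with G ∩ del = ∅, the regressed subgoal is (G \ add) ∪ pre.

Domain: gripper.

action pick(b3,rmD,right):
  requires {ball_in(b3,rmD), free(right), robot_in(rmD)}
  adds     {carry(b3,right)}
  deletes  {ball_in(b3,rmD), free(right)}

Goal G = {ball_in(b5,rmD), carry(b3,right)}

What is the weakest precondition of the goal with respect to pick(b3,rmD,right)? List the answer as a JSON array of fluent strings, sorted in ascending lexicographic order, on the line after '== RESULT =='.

Compute (G \ add) ∪ pre:
  G ∩ del = {}  (empty — regression defined)
  G \ add = {ball_in(b5,rmD), carry(b3,right)} \ {carry(b3,right)} = {ball_in(b5,rmD)}
  ∪ pre   = {ball_in(b5,rmD)} ∪ {ball_in(b3,rmD), free(right), robot_in(rmD)}
          = {ball_in(b3,rmD), ball_in(b5,rmD), free(right), robot_in(rmD)}

== RESULT ==
["ball_in(b3,rmD)", "ball_in(b5,rmD)", "free(right)", "robot_in(rmD)"]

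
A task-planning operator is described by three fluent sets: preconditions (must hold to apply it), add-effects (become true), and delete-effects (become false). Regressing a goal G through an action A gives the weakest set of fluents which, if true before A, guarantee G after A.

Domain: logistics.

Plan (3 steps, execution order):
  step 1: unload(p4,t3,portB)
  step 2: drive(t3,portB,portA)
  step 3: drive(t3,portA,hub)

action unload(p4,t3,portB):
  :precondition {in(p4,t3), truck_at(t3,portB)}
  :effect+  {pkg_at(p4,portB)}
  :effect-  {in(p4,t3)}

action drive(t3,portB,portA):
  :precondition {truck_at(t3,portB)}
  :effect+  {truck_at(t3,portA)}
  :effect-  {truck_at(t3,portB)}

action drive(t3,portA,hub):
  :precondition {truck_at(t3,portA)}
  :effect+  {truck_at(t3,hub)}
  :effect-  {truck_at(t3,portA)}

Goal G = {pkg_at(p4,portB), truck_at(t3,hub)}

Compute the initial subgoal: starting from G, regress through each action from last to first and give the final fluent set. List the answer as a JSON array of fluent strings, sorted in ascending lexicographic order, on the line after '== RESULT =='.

Regress step by step:
  through step 3 (drive(t3,portA,hub)): drop {truck_at(t3,hub)}, keep {pkg_at(p4,portB)}, require {truck_at(t3,portA)}
    → {pkg_at(p4,portB), truck_at(t3,portA)}
  through step 2 (drive(t3,portB,portA)): drop {truck_at(t3,portA)}, keep {pkg_at(p4,portB)}, require {truck_at(t3,portB)}
    → {pkg_at(p4,portB), truck_at(t3,portB)}
  through step 1 (unload(p4,t3,portB)): drop {pkg_at(p4,portB)}, keep {truck_at(t3,portB)}, require {in(p4,t3), truck_at(t3,portB)}
    → {in(p4,t3), truck_at(t3,portB)}

== RESULT ==
["in(p4,t3)", "truck_at(t3,portB)"]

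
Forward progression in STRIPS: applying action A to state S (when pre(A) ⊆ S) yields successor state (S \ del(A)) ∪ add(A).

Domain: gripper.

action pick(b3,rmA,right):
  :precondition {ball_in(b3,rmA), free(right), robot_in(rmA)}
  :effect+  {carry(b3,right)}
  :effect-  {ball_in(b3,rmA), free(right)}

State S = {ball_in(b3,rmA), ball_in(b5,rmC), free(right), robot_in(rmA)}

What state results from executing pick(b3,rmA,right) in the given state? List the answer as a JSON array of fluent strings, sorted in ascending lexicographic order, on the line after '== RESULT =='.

Compute (S \ del) ∪ add:
  pre ⊆ S: {ball_in(b3,rmA), free(right), robot_in(rmA)} ⊆ S  — applicable
  S \ del = {ball_in(b5,rmC), robot_in(rmA)}
  ∪ add   = {ball_in(b5,rmC), carry(b3,right), robot_in(rmA)}

== RESULT ==
["ball_in(b5,rmC)", "carry(b3,right)", "robot_in(rmA)"]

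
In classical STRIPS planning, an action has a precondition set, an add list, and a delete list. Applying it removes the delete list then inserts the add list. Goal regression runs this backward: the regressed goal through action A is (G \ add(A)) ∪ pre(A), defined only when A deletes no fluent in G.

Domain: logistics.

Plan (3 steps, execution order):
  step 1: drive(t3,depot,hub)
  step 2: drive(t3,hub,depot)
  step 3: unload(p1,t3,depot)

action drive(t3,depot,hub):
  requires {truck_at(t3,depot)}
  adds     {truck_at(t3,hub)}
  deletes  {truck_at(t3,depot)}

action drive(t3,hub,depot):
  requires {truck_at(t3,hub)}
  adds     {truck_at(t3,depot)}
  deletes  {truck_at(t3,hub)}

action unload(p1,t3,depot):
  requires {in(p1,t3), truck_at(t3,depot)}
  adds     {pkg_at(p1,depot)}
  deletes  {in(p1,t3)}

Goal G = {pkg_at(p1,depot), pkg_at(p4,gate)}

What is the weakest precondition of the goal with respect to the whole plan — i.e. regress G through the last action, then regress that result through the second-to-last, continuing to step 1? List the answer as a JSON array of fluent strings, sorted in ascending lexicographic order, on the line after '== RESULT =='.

Regress step by step:
  through step 3 (unload(p1,t3,depot)): drop {pkg_at(p1,depot)}, keep {pkg_at(p4,gate)}, require {in(p1,t3), truck_at(t3,depot)}
    → {in(p1,t3), pkg_at(p4,gate), truck_at(t3,depot)}
  through step 2 (drive(t3,hub,depot)): drop {truck_at(t3,depot)}, keep {in(p1,t3), pkg_at(p4,gate)}, require {truck_at(t3,hub)}
    → {in(p1,t3), pkg_at(p4,gate), truck_at(t3,hub)}
  through step 1 (drive(t3,depot,hub)): drop {truck_at(t3,hub)}, keep {in(p1,t3), pkg_at(p4,gate)}, require {truck_at(t3,depot)}
    → {in(p1,t3), pkg_at(p4,gate), truck_at(t3,depot)}

== RESULT ==
["in(p1,t3)", "pkg_at(p4,gate)", "truck_at(t3,depot)"]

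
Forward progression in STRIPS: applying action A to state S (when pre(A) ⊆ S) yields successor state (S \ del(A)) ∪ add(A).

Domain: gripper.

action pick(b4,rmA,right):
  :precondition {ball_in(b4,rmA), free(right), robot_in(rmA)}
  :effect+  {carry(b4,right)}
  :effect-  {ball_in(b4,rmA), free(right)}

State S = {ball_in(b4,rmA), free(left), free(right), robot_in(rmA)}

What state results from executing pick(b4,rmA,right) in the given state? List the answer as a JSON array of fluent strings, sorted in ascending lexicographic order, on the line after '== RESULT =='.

Progress:
  pre ⊆ S: {ball_in(b4,rmA), free(right), robot_in(rmA)} ⊆ S  — applicable
  S \ del = {free(left), robot_in(rmA)}
  ∪ add   = {carry(b4,right), free(left), robot_in(rmA)}

== RESULT ==
["carry(b4,right)", "free(left)", "robot_in(rmA)"]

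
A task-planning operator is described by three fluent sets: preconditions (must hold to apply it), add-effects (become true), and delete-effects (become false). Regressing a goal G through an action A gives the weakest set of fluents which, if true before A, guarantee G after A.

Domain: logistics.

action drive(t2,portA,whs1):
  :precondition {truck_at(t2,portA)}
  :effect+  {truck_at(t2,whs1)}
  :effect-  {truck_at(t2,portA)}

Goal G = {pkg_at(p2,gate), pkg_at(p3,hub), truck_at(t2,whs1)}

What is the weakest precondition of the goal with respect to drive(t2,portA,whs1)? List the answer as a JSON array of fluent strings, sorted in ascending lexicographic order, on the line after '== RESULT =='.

Regress:
  G ∩ del = {}  (empty — regression defined)
  G \ add = {pkg_at(p2,gate), pkg_at(p3,hub), truck_at(t2,whs1)} \ {truck_at(t2,whs1)} = {pkg_at(p2,gate), pkg_at(p3,hub)}
  ∪ pre   = {pkg_at(p2,gate), pkg_at(p3,hub)} ∪ {truck_at(t2,portA)}
          = {pkg_at(p2,gate), pkg_at(p3,hub), truck_at(t2,portA)}

== RESULT ==
["pkg_at(p2,gate)", "pkg_at(p3,hub)", "truck_at(t2,portA)"]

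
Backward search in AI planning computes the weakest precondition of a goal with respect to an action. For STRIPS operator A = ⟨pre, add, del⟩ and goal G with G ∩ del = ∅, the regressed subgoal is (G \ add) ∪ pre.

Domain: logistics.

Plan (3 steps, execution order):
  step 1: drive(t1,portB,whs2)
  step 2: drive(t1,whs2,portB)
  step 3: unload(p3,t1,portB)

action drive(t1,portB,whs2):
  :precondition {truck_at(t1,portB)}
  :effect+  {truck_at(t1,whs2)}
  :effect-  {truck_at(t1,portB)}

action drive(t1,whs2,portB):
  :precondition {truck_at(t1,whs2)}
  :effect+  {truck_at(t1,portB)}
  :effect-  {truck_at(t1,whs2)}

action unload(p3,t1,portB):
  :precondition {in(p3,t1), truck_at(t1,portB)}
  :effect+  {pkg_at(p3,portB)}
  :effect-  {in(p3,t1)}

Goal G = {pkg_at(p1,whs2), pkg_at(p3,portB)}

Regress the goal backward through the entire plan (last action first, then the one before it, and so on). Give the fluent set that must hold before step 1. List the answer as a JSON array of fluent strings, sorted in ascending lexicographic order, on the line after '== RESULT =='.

Regress step by step:
  through step 3 (unload(p3,t1,portB)): drop {pkg_at(p3,portB)}, keep {pkg_at(p1,whs2)}, require {in(p3,t1), truck_at(t1,portB)}
    → {in(p3,t1), pkg_at(p1,whs2), truck_at(t1,portB)}
  through step 2 (drive(t1,whs2,portB)): drop {truck_at(t1,portB)}, keep {in(p3,t1), pkg_at(p1,whs2)}, require {truck_at(t1,whs2)}
    → {in(p3,t1), pkg_at(p1,whs2), truck_at(t1,whs2)}
  through step 1 (drive(t1,portB,whs2)): drop {truck_at(t1,whs2)}, keep {in(p3,t1), pkg_at(p1,whs2)}, require {truck_at(t1,portB)}
    → {in(p3,t1), pkg_at(p1,whs2), truck_at(t1,portB)}

== RESULT ==
["in(p3,t1)", "pkg_at(p1,whs2)", "truck_at(t1,portB)"]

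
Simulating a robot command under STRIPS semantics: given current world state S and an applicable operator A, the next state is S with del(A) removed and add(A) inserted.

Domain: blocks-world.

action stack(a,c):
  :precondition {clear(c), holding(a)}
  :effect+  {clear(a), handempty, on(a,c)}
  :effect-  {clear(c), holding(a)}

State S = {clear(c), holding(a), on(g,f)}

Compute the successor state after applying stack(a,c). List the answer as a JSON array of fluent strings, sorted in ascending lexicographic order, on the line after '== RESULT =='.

Progress:
  pre ⊆ S: {clear(c), holding(a)} ⊆ S  — applicable
  S \ del = {on(g,f)}
  ∪ add   = {clear(a), handempty, on(a,c), on(g,f)}

== RESULT ==
["clear(a)", "handempty", "on(a,c)", "on(g,f)"]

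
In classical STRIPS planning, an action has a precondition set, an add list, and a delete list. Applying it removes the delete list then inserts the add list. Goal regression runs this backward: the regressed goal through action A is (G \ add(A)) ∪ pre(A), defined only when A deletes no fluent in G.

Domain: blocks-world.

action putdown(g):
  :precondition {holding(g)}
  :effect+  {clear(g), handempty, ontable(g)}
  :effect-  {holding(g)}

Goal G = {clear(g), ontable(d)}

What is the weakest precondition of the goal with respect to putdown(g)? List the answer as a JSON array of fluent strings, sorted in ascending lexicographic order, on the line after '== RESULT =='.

Compute (G \ add) ∪ pre:
  G ∩ del = {}  (empty — regression defined)
  G \ add = {clear(g), ontable(d)} \ {clear(g), handempty, ontable(g)} = {ontable(d)}
  ∪ pre   = {ontable(d)} ∪ {holding(g)}
          = {holding(g), ontable(d)}

== RESULT ==
["holding(g)", "ontable(d)"]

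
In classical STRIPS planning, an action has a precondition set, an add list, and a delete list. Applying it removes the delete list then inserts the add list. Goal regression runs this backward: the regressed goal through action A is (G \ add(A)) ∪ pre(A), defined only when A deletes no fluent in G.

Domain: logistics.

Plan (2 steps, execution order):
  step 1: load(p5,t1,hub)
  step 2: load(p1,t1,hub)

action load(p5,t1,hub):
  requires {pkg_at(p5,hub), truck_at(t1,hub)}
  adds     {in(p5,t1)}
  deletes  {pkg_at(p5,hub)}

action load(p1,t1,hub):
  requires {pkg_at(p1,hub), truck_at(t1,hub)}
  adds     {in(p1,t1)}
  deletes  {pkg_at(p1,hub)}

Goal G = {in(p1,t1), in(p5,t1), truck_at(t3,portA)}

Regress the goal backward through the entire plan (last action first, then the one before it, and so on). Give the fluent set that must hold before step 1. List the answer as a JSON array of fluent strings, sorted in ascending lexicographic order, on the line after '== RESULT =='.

Regress step by step:
  through step 2 (load(p1,t1,hub)): drop {in(p1,t1)}, keep {in(p5,t1), truck_at(t3,portA)}, require {pkg_at(p1,hub), truck_at(t1,hub)}
    → {in(p5,t1), pkg_at(p1,hub), truck_at(t1,hub), truck_at(t3,portA)}
  through step 1 (load(p5,t1,hub)): drop {in(p5,t1)}, keep {pkg_at(p1,hub), truck_at(t1,hub), truck_at(t3,portA)}, require {pkg_at(p5,hub), truck_at(t1,hub)}
    → {pkg_at(p1,hub), pkg_at(p5,hub), truck_at(t1,hub), truck_at(t3,portA)}

== RESULT ==
["pkg_at(p1,hub)", "pkg_at(p5,hub)", "truck_at(t1,hub)", "truck_at(t3,portA)"]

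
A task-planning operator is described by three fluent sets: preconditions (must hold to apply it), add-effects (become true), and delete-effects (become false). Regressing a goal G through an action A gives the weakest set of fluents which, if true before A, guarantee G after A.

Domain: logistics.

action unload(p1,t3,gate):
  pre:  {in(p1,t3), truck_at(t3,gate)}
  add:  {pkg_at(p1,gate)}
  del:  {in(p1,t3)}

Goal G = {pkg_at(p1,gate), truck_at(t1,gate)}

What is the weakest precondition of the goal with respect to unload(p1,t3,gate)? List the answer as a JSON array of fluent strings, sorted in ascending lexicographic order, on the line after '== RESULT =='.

Regress:
  G ∩ del = {}  (empty — regression defined)
  G \ add = {pkg_at(p1,gate), truck_at(t1,gate)} \ {pkg_at(p1,gate)} = {truck_at(t1,gate)}
  ∪ pre   = {truck_at(t1,gate)} ∪ {in(p1,t3), truck_at(t3,gate)}
          = {in(p1,t3), truck_at(t1,gate), truck_at(t3,gate)}

== RESULT ==
["in(p1,t3)", "truck_at(t1,gate)", "truck_at(t3,gate)"]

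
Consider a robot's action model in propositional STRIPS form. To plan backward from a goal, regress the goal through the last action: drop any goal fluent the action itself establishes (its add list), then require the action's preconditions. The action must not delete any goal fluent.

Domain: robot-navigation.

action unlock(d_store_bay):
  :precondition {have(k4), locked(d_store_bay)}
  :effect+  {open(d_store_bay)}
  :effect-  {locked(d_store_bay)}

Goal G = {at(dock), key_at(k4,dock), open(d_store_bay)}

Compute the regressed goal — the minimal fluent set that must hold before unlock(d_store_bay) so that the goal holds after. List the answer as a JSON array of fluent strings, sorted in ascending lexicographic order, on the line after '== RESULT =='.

Regress:
  G ∩ del = {}  (empty — regression defined)
  G \ add = {at(dock), key_at(k4,dock), open(d_store_bay)} \ {open(d_store_bay)} = {at(dock), key_at(k4,dock)}
  ∪ pre   = {at(dock), key_at(k4,dock)} ∪ {have(k4), locked(d_store_bay)}
          = {at(dock), have(k4), key_at(k4,dock), locked(d_store_bay)}

== RESULT ==
["at(dock)", "have(k4)", "key_at(k4,dock)", "locked(d_store_bay)"]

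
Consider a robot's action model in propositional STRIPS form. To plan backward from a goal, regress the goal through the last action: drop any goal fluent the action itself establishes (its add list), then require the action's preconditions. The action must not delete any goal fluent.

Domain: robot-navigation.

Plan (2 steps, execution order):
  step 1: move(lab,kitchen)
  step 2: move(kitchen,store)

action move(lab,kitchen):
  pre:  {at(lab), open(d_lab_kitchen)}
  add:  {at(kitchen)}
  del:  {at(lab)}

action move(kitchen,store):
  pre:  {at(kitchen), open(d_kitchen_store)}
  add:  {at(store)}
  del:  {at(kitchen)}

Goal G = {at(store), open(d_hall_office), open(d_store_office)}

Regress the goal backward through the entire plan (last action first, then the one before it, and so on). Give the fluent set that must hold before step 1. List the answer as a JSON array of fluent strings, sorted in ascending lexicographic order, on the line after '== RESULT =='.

Regress step by step:
  through step 2 (move(kitchen,store)): drop {at(store)}, keep {open(d_hall_office), open(d_store_office)}, require {at(kitchen), open(d_kitchen_store)}
    → {at(kitchen), open(d_hall_office), open(d_kitchen_store), open(d_store_office)}
  through step 1 (move(lab,kitchen)): drop {at(kitchen)}, keep {open(d_hall_office), open(d_kitchen_store), open(d_store_office)}, require {at(lab), open(d_lab_kitchen)}
    → {at(lab), open(d_hall_office), open(d_kitchen_store), open(d_lab_kitchen), open(d_store_office)}

== RESULT ==
["at(lab)", "open(d_hall_office)", "open(d_kitchen_store)", "open(d_lab_kitchen)", "open(d_store_office)"]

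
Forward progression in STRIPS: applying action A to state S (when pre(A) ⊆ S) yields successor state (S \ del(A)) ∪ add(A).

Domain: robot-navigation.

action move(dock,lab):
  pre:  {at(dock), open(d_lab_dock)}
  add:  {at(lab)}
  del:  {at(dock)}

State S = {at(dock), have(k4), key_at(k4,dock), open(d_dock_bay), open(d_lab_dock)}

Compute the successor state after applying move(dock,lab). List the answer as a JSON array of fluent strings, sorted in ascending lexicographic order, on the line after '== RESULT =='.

Compute (S \ del) ∪ add:
  pre ⊆ S: {at(dock), open(d_lab_dock)} ⊆ S  — applicable
  S \ del = {have(k4), key_at(k4,dock), open(d_dock_bay), open(d_lab_dock)}
  ∪ add   = {at(lab), have(k4), key_at(k4,dock), open(d_dock_bay), open(d_lab_dock)}

== RESULT ==
["at(lab)", "have(k4)", "key_at(k4,dock)", "open(d_dock_bay)", "open(d_lab_dock)"]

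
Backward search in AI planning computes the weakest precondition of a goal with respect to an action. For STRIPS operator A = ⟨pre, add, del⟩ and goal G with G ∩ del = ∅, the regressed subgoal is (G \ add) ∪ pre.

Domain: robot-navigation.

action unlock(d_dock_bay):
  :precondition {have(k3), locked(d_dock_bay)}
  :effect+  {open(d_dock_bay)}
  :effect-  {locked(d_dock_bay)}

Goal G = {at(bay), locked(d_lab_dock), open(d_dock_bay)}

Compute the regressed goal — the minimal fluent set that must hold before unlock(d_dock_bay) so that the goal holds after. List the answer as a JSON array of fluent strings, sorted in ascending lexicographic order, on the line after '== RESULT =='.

Compute (G \ add) ∪ pre:
  G ∩ del = {}  (empty — regression defined)
  G \ add = {at(bay), locked(d_lab_dock), open(d_dock_bay)} \ {open(d_dock_bay)} = {at(bay), locked(d_lab_dock)}
  ∪ pre   = {at(bay), locked(d_lab_dock)} ∪ {have(k3), locked(d_dock_bay)}
          = {at(bay), have(k3), locked(d_dock_bay), locked(d_lab_dock)}

== RESULT ==
["at(bay)", "have(k3)", "locked(d_dock_bay)", "locked(d_lab_dock)"]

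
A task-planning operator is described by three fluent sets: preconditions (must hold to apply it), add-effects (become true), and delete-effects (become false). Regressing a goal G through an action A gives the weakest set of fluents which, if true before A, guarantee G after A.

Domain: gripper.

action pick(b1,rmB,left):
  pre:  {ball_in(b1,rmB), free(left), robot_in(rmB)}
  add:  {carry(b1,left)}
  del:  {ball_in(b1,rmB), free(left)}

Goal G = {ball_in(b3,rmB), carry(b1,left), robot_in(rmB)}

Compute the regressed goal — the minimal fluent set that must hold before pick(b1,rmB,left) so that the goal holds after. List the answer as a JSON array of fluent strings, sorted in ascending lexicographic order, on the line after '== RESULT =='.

Regress:
  G ∩ del = {}  (empty — regression defined)
  G \ add = {ball_in(b3,rmB), carry(b1,left), robot_in(rmB)} \ {carry(b1,left)} = {ball_in(b3,rmB), robot_in(rmB)}
  ∪ pre   = {ball_in(b3,rmB), robot_in(rmB)} ∪ {ball_in(b1,rmB), free(left), robot_in(rmB)}
          = {ball_in(b1,rmB), ball_in(b3,rmB), free(left), robot_in(rmB)}

== RESULT ==
["ball_in(b1,rmB)", "ball_in(b3,rmB)", "free(left)", "robot_in(rmB)"]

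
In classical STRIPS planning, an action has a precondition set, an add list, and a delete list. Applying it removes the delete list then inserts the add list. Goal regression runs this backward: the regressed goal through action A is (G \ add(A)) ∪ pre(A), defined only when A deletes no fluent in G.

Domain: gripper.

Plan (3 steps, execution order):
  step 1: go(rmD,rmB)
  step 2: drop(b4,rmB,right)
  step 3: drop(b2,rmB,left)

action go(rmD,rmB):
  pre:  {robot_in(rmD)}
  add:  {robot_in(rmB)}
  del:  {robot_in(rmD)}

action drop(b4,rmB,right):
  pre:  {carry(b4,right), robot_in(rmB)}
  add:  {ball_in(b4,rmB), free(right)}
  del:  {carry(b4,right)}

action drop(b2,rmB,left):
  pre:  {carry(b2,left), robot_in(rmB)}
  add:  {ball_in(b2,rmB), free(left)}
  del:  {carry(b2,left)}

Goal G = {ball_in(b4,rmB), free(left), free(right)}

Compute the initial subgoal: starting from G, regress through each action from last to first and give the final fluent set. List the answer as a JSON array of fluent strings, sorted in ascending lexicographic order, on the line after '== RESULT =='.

Regress step by step:
  through step 3 (drop(b2,rmB,left)): drop {free(left)}, keep {ball_in(b4,rmB), free(right)}, require {carry(b2,left), robot_in(rmB)}
    → {ball_in(b4,rmB), carry(b2,left), free(right), robot_in(rmB)}
  through step 2 (drop(b4,rmB,right)): drop {ball_in(b4,rmB), free(right)}, keep {carry(b2,left), robot_in(rmB)}, require {carry(b4,right), robot_in(rmB)}
    → {carry(b2,left), carry(b4,right), robot_in(rmB)}
  through step 1 (go(rmD,rmB)): drop {robot_in(rmB)}, keep {carry(b2,left), carry(b4,right)}, require {robot_in(rmD)}
    → {carry(b2,left), carry(b4,right), robot_in(rmD)}

== RESULT ==
["carry(b2,left)", "carry(b4,right)", "robot_in(rmD)"]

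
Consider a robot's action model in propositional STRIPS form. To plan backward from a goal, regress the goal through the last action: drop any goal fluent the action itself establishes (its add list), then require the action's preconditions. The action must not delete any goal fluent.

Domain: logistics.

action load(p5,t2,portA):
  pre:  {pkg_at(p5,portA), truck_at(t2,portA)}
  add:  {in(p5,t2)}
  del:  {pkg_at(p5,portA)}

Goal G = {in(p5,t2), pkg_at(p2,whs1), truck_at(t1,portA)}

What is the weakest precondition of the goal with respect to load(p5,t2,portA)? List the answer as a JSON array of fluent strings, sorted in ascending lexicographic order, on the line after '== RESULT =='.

Regress:
  G ∩ del = {}  (empty — regression defined)
  G \ add = {in(p5,t2), pkg_at(p2,whs1), truck_at(t1,portA)} \ {in(p5,t2)} = {pkg_at(p2,whs1), truck_at(t1,portA)}
  ∪ pre   = {pkg_at(p2,whs1), truck_at(t1,portA)} ∪ {pkg_at(p5,portA), truck_at(t2,portA)}
          = {pkg_at(p2,whs1), pkg_at(p5,portA), truck_at(t1,portA), truck_at(t2,portA)}

== RESULT ==
["pkg_at(p2,whs1)", "pkg_at(p5,portA)", "truck_at(t1,portA)", "truck_at(t2,portA)"]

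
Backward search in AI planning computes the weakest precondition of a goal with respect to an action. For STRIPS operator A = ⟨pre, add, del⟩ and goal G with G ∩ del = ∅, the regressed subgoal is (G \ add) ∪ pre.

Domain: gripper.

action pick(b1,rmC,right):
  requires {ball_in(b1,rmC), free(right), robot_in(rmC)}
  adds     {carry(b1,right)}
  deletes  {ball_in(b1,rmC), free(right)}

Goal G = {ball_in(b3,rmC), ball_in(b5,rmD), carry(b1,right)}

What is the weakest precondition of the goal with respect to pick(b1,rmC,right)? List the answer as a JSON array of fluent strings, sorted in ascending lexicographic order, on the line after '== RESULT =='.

Compute (G \ add) ∪ pre:
  G ∩ del = {}  (empty — regression defined)
  G \ add = {ball_in(b3,rmC), ball_in(b5,rmD), carry(b1,right)} \ {carry(b1,right)} = {ball_in(b3,rmC), ball_in(b5,rmD)}
  ∪ pre   = {ball_in(b3,rmC), ball_in(b5,rmD)} ∪ {ball_in(b1,rmC), free(right), robot_in(rmC)}
          = {ball_in(b1,rmC), ball_in(b3,rmC), ball_in(b5,rmD), free(right), robot_in(rmC)}

== RESULT ==
["ball_in(b1,rmC)", "ball_in(b3,rmC)", "ball_in(b5,rmD)", "free(right)", "robot_in(rmC)"]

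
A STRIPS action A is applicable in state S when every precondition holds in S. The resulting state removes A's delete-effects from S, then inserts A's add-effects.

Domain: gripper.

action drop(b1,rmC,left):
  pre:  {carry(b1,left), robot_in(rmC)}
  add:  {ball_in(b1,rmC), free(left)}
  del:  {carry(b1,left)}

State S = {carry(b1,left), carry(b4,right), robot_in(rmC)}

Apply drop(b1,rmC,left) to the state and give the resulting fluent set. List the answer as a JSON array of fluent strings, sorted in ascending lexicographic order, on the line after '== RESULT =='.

Compute (S \ del) ∪ add:
  pre ⊆ S: {carry(b1,left), robot_in(rmC)} ⊆ S  — applicable
  S \ del = {carry(b4,right), robot_in(rmC)}
  ∪ add   = {ball_in(b1,rmC), carry(b4,right), free(left), robot_in(rmC)}

== RESULT ==
["ball_in(b1,rmC)", "carry(b4,right)", "free(left)", "robot_in(rmC)"]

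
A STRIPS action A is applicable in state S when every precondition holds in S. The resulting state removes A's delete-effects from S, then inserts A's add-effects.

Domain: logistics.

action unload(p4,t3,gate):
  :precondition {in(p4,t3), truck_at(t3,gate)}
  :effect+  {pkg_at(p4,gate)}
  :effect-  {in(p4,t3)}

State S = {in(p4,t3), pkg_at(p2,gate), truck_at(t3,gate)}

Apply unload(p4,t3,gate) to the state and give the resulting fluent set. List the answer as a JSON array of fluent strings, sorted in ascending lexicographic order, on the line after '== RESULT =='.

Progress:
  pre ⊆ S: {in(p4,t3), truck_at(t3,gate)} ⊆ S  — applicable
  S \ del = {pkg_at(p2,gate), truck_at(t3,gate)}
  ∪ add   = {pkg_at(p2,gate), pkg_at(p4,gate), truck_at(t3,gate)}

== RESULT ==
["pkg_at(p2,gate)", "pkg_at(p4,gate)", "truck_at(t3,gate)"]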